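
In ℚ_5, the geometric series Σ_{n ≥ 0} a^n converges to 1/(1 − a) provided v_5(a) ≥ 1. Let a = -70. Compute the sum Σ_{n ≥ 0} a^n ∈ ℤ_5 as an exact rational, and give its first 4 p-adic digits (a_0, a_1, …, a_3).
Σ a^n = 1/(1 − a) = 1/71;  first 4 digits = (1, 1, 3, 4)

v_5(a) = 1 ≥ 1, so the series converges in ℤ_5 to 1/(1 − a) = 1/(1 − (-70)) = 1/71. Expand this rational in ℤ_5: compute digits iteratively via d_i = x_i mod 5, x_{i+1} = (x_i − d_i)/5. The first 4 digits are (1, 1, 3, 4).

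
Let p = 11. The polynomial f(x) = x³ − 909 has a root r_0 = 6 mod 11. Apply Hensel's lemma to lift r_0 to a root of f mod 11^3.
r_2 = 688 (mod 1331)

Hensel: r_{i+1} = r_i − f(r_i)/f′(r_i) mod 11^{i+2}, where f′(x) = 3x². Iterate:
  r_0 = 6 (mod 11)
  r_1 = 83 (mod 121)
  r_2 = 688 (mod 1331)
Final: r = 688 with f(r) ≡ 0 mod 11^3.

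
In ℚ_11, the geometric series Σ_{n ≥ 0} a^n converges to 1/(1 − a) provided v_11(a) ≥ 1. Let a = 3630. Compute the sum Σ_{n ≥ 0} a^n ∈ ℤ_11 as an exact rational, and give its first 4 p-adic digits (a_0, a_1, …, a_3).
Σ a^n = 1/(1 − a) = -1/3629;  first 4 digits = (1, 0, 8, 2)

v_11(a) = 2 ≥ 1, so the series converges in ℤ_11 to 1/(1 − a) = 1/(1 − 3630) = -1/3629. Expand this rational in ℤ_11: compute digits iteratively via d_i = x_i mod 11, x_{i+1} = (x_i − d_i)/11. The first 4 digits are (1, 0, 8, 2).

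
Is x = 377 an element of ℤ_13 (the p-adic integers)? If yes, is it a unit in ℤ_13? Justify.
x ∈ ℤ_13 but not a unit; v_13(x) = 1 > 0

ℤ_13 = {x ∈ ℚ_13 : v_13(x) ≥ 0} and ℤ_13^× = {x ∈ ℤ_13 : v_13(x) = 0}. Here v_13(377) = v_13(num) − v_13(den) = 1; compare against these criteria.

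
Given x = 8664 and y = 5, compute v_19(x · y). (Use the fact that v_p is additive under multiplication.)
v_19(43320) = 2

v_p(x) = 2 (factor: 8664 = 19^2 · 24); v_p(y) = 0 (factor: 5 = 19^0 · 5). Additivity: v_p(xy) = v_p(x) + v_p(y) = 2 + 0 = 2. (Direct check: xy = 43320 = 19^2 · (120).)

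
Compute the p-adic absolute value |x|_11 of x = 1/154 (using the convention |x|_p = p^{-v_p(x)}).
|1/154|_11 = 11

Step 1 — compute v_11(x) by factoring powers of 11 out of the numerator and denominator: v_11(1/154) = -1. Step 2 — apply |x|_p = p^{-v_p(x)} = 11^{1} = 11.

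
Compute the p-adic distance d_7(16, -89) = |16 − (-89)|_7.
d_7(16, -89) = 1/7

Step 1 — x − y = 16 − (-89) = 105. Step 2 — v_7(105) = 1 (factor: 105 = (7^1 · 15); the sign does not affect v_p). Step 3 — |x − y|_7 = 7^{-1} = 1/7.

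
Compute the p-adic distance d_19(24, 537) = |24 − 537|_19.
d_19(24, 537) = 1/19

Step 1 — x − y = 24 − 537 = -513. Step 2 — v_19(-513) = 1 (factor: -513 = −(19^1 · 27); the sign does not affect v_p). Step 3 — |x − y|_19 = 19^{-1} = 1/19.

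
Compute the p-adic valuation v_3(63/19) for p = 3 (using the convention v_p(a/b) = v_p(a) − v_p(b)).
v_3(63/19) = 2

Factor powers of 3 from the numerator and denominator of the reduced fraction: 63 = 3^2 · 7 and 19 = 3^0 · 19. Apply v_p(a/b) = v_p(a) − v_p(b): v_3(63/19) = 2 − 0 = 2.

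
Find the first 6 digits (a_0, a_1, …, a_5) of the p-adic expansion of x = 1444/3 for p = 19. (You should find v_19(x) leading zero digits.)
(a_0, …, a_5) = (0, 0, 14, 12, 12, 12)

v_19(1444/3) = 2, so a_0 = ... = a_1 = 0. Factor out: x = 19^2 · u with u = 4/3 a unit in ℤ_19. Expand u iteratively via a_{v+i} = u_i mod 19, u_{i+1} = (u_i − a_{v+i})/19:
  u_0 = 4/3;  a_2 = 14;  u_1 = (u_0 − 14)/19 = -2/3
  u_1 = -2/3;  a_3 = 12;  u_2 = (u_1 − 12)/19 = -2/3
  u_2 = -2/3;  a_4 = 12;  u_3 = (u_2 − 12)/19 = -2/3
  u_3 = -2/3;  a_5 = 12;  u_4 = (u_3 − 12)/19 = -2/3
Digits: (0, 0, 14, 12, 12, 12).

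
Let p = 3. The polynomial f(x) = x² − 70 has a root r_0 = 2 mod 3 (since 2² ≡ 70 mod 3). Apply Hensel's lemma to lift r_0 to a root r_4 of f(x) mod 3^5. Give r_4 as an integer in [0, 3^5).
r_4 = 50 (mod 243)

Hensel's recurrence: r_{i+1} = r_i − f(r_i)·(f′(r_i))^{-1} mod 3^{i+2}, with f′(x) = 2x. Iterate:
  r_0 = 2 (mod 3)
  r_1 = 5 (mod 9)
  r_2 = 23 (mod 27)
  r_3 = 50 (mod 81)
  r_4 = 50 (mod 243)
Final: r_4 = 50, and one checks f(r_4) ≡ 0 mod 3^5.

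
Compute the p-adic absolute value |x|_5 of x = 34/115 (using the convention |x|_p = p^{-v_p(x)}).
|34/115|_5 = 5

Step 1 — compute v_5(x) by factoring powers of 5 out of the numerator and denominator: v_5(34/115) = -1. Step 2 — apply |x|_p = p^{-v_p(x)} = 5^{1} = 5.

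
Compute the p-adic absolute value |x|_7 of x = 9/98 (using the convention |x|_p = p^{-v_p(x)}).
|9/98|_7 = 49

Step 1 — compute v_7(x) by factoring powers of 7 out of the numerator and denominator: v_7(9/98) = -2. Step 2 — apply |x|_p = p^{-v_p(x)} = 7^{2} = 49.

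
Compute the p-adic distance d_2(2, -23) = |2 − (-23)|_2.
d_2(2, -23) = 1

Step 1 — x − y = 2 − (-23) = 25. Step 2 — v_2(25) = 0 (factor: 25 = (2^0 · 25); the sign does not affect v_p). Step 3 — |x − y|_2 = 2^{0} = 1.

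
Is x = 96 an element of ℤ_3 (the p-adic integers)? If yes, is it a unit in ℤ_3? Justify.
x ∈ ℤ_3 but not a unit; v_3(x) = 1 > 0

ℤ_3 = {x ∈ ℚ_3 : v_3(x) ≥ 0} and ℤ_3^× = {x ∈ ℤ_3 : v_3(x) = 0}. Here v_3(96) = v_3(num) − v_3(den) = 1; compare against these criteria.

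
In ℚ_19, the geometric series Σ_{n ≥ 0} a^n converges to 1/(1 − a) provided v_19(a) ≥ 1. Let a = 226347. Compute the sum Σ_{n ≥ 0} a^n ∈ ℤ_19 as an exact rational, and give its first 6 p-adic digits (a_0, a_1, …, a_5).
Σ a^n = 1/(1 − a) = -1/226346;  first 6 digits = (1, 0, 0, 14, 1, 0)

v_19(a) = 3 ≥ 1, so the series converges in ℤ_19 to 1/(1 − a) = 1/(1 − 226347) = -1/226346. Expand this rational in ℤ_19: compute digits iteratively via d_i = x_i mod 19, x_{i+1} = (x_i − d_i)/19. The first 6 digits are (1, 0, 0, 14, 1, 0).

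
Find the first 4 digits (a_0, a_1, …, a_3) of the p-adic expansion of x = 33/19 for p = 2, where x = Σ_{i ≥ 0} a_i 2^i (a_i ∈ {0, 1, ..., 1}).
(a_0, …, a_3) = (1, 1, 0, 1)

v_2(33/19) = 0 (numerator and denominator both coprime to 2), so x ∈ ℤ_2^×. Compute digits iteratively via a_i = x_i mod 2, x_{i+1} = (x_i − a_i)/2, with x_0 = x:
  x_0 = 33/19;  a_0 = 1;  x_1 = (x_0 − 1)/2 = 7/19
  x_1 = 7/19;  a_1 = 1;  x_2 = (x_1 − 1)/2 = -6/19
  x_2 = -6/19;  a_2 = 0;  x_3 = (x_2 − 0)/2 = -3/19
  x_3 = -3/19;  a_3 = 1;  x_4 = (x_3 − 1)/2 = -11/19
Digits: (1, 1, 0, 1).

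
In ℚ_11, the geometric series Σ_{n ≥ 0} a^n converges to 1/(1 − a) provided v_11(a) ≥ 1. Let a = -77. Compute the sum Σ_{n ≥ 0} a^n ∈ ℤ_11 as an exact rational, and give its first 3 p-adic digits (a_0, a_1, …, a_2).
Σ a^n = 1/(1 − a) = 1/78;  first 3 digits = (1, 4, 4)

v_11(a) = 1 ≥ 1, so the series converges in ℤ_11 to 1/(1 − a) = 1/(1 − (-77)) = 1/78. Expand this rational in ℤ_11: compute digits iteratively via d_i = x_i mod 11, x_{i+1} = (x_i − d_i)/11. The first 3 digits are (1, 4, 4).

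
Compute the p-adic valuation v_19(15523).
v_19(15523) = 2

v_19(n) is the largest exponent k such that 19^k divides n. Factor out: 15523 = 19^2 · 43. (Sign doesn't affect v_p.) So v_19(15523) = 2.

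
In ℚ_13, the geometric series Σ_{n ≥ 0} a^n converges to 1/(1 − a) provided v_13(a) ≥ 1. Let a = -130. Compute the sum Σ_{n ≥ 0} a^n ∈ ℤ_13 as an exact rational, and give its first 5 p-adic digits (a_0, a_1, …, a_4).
Σ a^n = 1/(1 − a) = 1/131;  first 5 digits = (1, 3, 8, 8, 4)

v_13(a) = 1 ≥ 1, so the series converges in ℤ_13 to 1/(1 − a) = 1/(1 − (-130)) = 1/131. Expand this rational in ℤ_13: compute digits iteratively via d_i = x_i mod 13, x_{i+1} = (x_i − d_i)/13. The first 5 digits are (1, 3, 8, 8, 4).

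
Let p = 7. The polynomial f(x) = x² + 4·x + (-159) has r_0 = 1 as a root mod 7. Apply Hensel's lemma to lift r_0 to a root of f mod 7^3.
r_2 = 190 (mod 343)

Hensel: r_{i+1} = r_i − f(r_i)·(f′(r_i))^{-1} mod 7^{i+2}, f′(x) = 2x + 4. Iterate:
  r_0 = 1 (mod 7)
  r_1 = 43 (mod 49)
  r_2 = 190 (mod 343)
Final: r = 190 satisfies f(r) ≡ 0 mod 7^3.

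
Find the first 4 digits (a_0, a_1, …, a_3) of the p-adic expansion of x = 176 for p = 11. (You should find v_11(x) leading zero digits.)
(a_0, …, a_3) = (0, 5, 1, 0)

v_11(176) = 1, so a_0 = ... = a_0 = 0. Factor out: x = 11^1 · u with u = 16 a unit in ℤ_11. Expand u iteratively via a_{v+i} = u_i mod 11, u_{i+1} = (u_i − a_{v+i})/11:
  u_0 = 16;  a_1 = 5;  u_1 = (u_0 − 5)/11 = 1
  u_1 = 1;  a_2 = 1;  u_2 = (u_1 − 1)/11 = 0
  u_2 = 0;  a_3 = 0;  u_3 = (u_2 − 0)/11 = 0
Digits: (0, 5, 1, 0).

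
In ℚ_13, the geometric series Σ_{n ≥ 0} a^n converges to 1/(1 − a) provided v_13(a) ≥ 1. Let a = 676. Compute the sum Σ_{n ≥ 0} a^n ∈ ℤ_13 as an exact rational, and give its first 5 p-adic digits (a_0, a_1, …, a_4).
Σ a^n = 1/(1 − a) = -1/675;  first 5 digits = (1, 0, 4, 0, 3)

v_13(a) = 2 ≥ 1, so the series converges in ℤ_13 to 1/(1 − a) = 1/(1 − 676) = -1/675. Expand this rational in ℤ_13: compute digits iteratively via d_i = x_i mod 13, x_{i+1} = (x_i − d_i)/13. The first 5 digits are (1, 0, 4, 0, 3).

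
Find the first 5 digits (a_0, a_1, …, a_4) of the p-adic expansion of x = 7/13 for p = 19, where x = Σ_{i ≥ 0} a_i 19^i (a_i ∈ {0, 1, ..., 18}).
(a_0, …, a_4) = (2, 16, 5, 7, 4)

v_19(7/13) = 0 (numerator and denominator both coprime to 19), so x ∈ ℤ_19^×. Compute digits iteratively via a_i = x_i mod 19, x_{i+1} = (x_i − a_i)/19, with x_0 = x:
  x_0 = 7/13;  a_0 = 2;  x_1 = (x_0 − 2)/19 = -1/13
  x_1 = -1/13;  a_1 = 16;  x_2 = (x_1 − 16)/19 = -11/13
  x_2 = -11/13;  a_2 = 5;  x_3 = (x_2 − 5)/19 = -4/13
  x_3 = -4/13;  a_3 = 7;  x_4 = (x_3 − 7)/19 = -5/13
  x_4 = -5/13;  a_4 = 4;  x_5 = (x_4 − 4)/19 = -3/13
Digits: (2, 16, 5, 7, 4).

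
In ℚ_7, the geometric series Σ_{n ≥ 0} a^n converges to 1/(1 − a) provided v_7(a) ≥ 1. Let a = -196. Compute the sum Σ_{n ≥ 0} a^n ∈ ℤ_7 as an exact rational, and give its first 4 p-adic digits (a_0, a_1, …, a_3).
Σ a^n = 1/(1 − a) = 1/197;  first 4 digits = (1, 0, 3, 6)

v_7(a) = 2 ≥ 1, so the series converges in ℤ_7 to 1/(1 − a) = 1/(1 − (-196)) = 1/197. Expand this rational in ℤ_7: compute digits iteratively via d_i = x_i mod 7, x_{i+1} = (x_i − d_i)/7. The first 4 digits are (1, 0, 3, 6).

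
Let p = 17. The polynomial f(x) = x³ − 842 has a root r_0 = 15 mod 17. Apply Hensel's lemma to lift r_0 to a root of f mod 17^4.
r_3 = 28439 (mod 83521)

Hensel: r_{i+1} = r_i − f(r_i)/f′(r_i) mod 17^{i+2}, where f′(x) = 3x². Iterate:
  r_0 = 15 (mod 17)
  r_1 = 117 (mod 289)
  r_2 = 3874 (mod 4913)
  r_3 = 28439 (mod 83521)
Final: r = 28439 with f(r) ≡ 0 mod 17^4.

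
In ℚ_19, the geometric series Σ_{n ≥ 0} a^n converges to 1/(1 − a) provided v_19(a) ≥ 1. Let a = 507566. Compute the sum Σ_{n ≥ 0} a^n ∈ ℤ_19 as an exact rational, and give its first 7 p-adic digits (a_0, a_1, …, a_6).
Σ a^n = 1/(1 − a) = -1/507565;  first 7 digits = (1, 0, 0, 17, 3, 0, 4)

v_19(a) = 3 ≥ 1, so the series converges in ℤ_19 to 1/(1 − a) = 1/(1 − 507566) = -1/507565. Expand this rational in ℤ_19: compute digits iteratively via d_i = x_i mod 19, x_{i+1} = (x_i − d_i)/19. The first 7 digits are (1, 0, 0, 17, 3, 0, 4).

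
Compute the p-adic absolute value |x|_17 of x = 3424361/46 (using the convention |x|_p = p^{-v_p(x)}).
|3424361/46|_17 = 1/83521

Step 1 — compute v_17(x) by factoring powers of 17 out of the numerator and denominator: v_17(3424361/46) = 4. Step 2 — apply |x|_p = p^{-v_p(x)} = 17^{-4} = 1/83521.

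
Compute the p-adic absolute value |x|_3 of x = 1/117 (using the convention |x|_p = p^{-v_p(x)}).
|1/117|_3 = 9

Step 1 — compute v_3(x) by factoring powers of 3 out of the numerator and denominator: v_3(1/117) = -2. Step 2 — apply |x|_p = p^{-v_p(x)} = 3^{2} = 9.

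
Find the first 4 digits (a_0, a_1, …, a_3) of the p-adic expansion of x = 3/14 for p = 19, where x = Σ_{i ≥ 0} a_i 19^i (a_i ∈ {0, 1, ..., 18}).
(a_0, …, a_3) = (7, 1, 4, 12)

v_19(3/14) = 0 (numerator and denominator both coprime to 19), so x ∈ ℤ_19^×. Compute digits iteratively via a_i = x_i mod 19, x_{i+1} = (x_i − a_i)/19, with x_0 = x:
  x_0 = 3/14;  a_0 = 7;  x_1 = (x_0 − 7)/19 = -5/14
  x_1 = -5/14;  a_1 = 1;  x_2 = (x_1 − 1)/19 = -1/14
  x_2 = -1/14;  a_2 = 4;  x_3 = (x_2 − 4)/19 = -3/14
  x_3 = -3/14;  a_3 = 12;  x_4 = (x_3 − 12)/19 = -9/14
Digits: (7, 1, 4, 12).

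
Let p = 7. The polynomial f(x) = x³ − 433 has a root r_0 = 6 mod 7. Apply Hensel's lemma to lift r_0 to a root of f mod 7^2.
r_1 = 13 (mod 49)

Hensel: r_{i+1} = r_i − f(r_i)/f′(r_i) mod 7^{i+2}, where f′(x) = 3x². Iterate:
  r_0 = 6 (mod 7)
  r_1 = 13 (mod 49)
Final: r = 13 with f(r) ≡ 0 mod 7^2.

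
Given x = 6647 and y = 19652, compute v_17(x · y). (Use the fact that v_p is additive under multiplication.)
v_17(130626844) = 5

v_p(x) = 2 (factor: 6647 = 17^2 · 23); v_p(y) = 3 (factor: 19652 = 17^3 · 4). Additivity: v_p(xy) = v_p(x) + v_p(y) = 2 + 3 = 5. (Direct check: xy = 130626844 = 17^5 · (92).)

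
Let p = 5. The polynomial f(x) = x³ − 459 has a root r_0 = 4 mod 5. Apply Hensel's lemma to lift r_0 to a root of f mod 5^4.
r_3 = 469 (mod 625)

Hensel: r_{i+1} = r_i − f(r_i)/f′(r_i) mod 5^{i+2}, where f′(x) = 3x². Iterate:
  r_0 = 4 (mod 5)
  r_1 = 19 (mod 25)
  r_2 = 94 (mod 125)
  r_3 = 469 (mod 625)
Final: r = 469 with f(r) ≡ 0 mod 5^4.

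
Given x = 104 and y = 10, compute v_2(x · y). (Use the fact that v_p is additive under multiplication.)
v_2(1040) = 4

v_p(x) = 3 (factor: 104 = 2^3 · 13); v_p(y) = 1 (factor: 10 = 2^1 · 5). Additivity: v_p(xy) = v_p(x) + v_p(y) = 3 + 1 = 4. (Direct check: xy = 1040 = 2^4 · (65).)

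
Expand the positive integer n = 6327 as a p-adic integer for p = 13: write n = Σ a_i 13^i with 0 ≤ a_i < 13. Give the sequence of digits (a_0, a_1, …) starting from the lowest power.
(a_0, a_1, …) = (9, 5, 11, 2)

Repeated division by 13 gives the digits low-to-high: 6327 = 9 + 5·13^1 + 11·13^2 + 2·13^3. Digit sequence: (9, 5, 11, 2).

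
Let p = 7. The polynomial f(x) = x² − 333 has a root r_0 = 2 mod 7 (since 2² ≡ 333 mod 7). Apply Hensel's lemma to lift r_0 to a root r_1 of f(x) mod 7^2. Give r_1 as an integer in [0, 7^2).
r_1 = 23 (mod 49)

Hensel's recurrence: r_{i+1} = r_i − f(r_i)·(f′(r_i))^{-1} mod 7^{i+2}, with f′(x) = 2x. Iterate:
  r_0 = 2 (mod 7)
  r_1 = 23 (mod 49)
Final: r_1 = 23, and one checks f(r_1) ≡ 0 mod 7^2.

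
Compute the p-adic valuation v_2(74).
v_2(74) = 1

v_2(n) is the largest exponent k such that 2^k divides n. Factor out: 74 = 2^1 · 37. (Sign doesn't affect v_p.) So v_2(74) = 1.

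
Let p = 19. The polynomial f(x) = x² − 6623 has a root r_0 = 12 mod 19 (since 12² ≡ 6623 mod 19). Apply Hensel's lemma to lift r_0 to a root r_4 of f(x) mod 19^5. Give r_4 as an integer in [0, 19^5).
r_4 = 894855 (mod 2476099)

Hensel's recurrence: r_{i+1} = r_i − f(r_i)·(f′(r_i))^{-1} mod 19^{i+2}, with f′(x) = 2x. Iterate:
  r_0 = 12 (mod 19)
  r_1 = 297 (mod 361)
  r_2 = 3185 (mod 6859)
  r_3 = 112929 (mod 130321)
  r_4 = 894855 (mod 2476099)
Final: r_4 = 894855, and one checks f(r_4) ≡ 0 mod 19^5.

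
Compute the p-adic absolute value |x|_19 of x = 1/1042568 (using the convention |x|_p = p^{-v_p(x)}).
|1/1042568|_19 = 130321

Step 1 — compute v_19(x) by factoring powers of 19 out of the numerator and denominator: v_19(1/1042568) = -4. Step 2 — apply |x|_p = p^{-v_p(x)} = 19^{4} = 130321.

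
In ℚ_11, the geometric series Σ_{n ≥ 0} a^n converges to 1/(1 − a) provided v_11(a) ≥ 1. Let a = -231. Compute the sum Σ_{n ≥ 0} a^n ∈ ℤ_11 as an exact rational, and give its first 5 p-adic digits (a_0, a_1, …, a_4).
Σ a^n = 1/(1 − a) = 1/232;  first 5 digits = (1, 1, 10, 7, 9)

v_11(a) = 1 ≥ 1, so the series converges in ℤ_11 to 1/(1 − a) = 1/(1 − (-231)) = 1/232. Expand this rational in ℤ_11: compute digits iteratively via d_i = x_i mod 11, x_{i+1} = (x_i − d_i)/11. The first 5 digits are (1, 1, 10, 7, 9).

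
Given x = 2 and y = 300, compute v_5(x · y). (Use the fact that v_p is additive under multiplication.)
v_5(600) = 2

v_p(x) = 0 (factor: 2 = 5^0 · 2); v_p(y) = 2 (factor: 300 = 5^2 · 12). Additivity: v_p(xy) = v_p(x) + v_p(y) = 0 + 2 = 2. (Direct check: xy = 600 = 5^2 · (24).)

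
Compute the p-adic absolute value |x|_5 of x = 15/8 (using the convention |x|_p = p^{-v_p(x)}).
|15/8|_5 = 1/5

Step 1 — compute v_5(x) by factoring powers of 5 out of the numerator and denominator: v_5(15/8) = 1. Step 2 — apply |x|_p = p^{-v_p(x)} = 5^{-1} = 1/5.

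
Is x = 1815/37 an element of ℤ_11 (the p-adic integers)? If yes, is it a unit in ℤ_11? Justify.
x ∈ ℤ_11 but not a unit; v_11(x) = 2 > 0

ℤ_11 = {x ∈ ℚ_11 : v_11(x) ≥ 0} and ℤ_11^× = {x ∈ ℤ_11 : v_11(x) = 0}. Here v_11(1815/37) = v_11(num) − v_11(den) = 2; compare against these criteria.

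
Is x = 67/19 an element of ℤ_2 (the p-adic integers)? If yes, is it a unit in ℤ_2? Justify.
x ∈ ℤ_2^× (unit); v_2(x) = 0

ℤ_2 = {x ∈ ℚ_2 : v_2(x) ≥ 0} and ℤ_2^× = {x ∈ ℤ_2 : v_2(x) = 0}. Here v_2(67/19) = v_2(num) − v_2(den) = 0; compare against these criteria.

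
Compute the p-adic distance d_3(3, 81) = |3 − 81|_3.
d_3(3, 81) = 1/3

Step 1 — x − y = 3 − 81 = -78. Step 2 — v_3(-78) = 1 (factor: -78 = −(3^1 · 26); the sign does not affect v_p). Step 3 — |x − y|_3 = 3^{-1} = 1/3.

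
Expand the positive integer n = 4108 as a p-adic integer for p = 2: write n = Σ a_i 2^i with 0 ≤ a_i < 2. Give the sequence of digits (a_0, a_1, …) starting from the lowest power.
(a_0, a_1, …) = (0, 0, 1, 1, 0, 0, 0, 0, 0, 0, 0, 0, 1)

Repeated division by 2 gives the digits low-to-high: 4108 = 1·2^2 + 1·2^3 + 1·2^12. Digit sequence: (0, 0, 1, 1, 0, 0, 0, 0, 0, 0, 0, 0, 1).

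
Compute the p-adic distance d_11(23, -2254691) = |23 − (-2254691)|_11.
d_11(23, -2254691) = 1/161051

Step 1 — x − y = 23 − (-2254691) = 2254714. Step 2 — v_11(2254714) = 5 (factor: 2254714 = (11^5 · 14); the sign does not affect v_p). Step 3 — |x − y|_11 = 11^{-5} = 1/161051.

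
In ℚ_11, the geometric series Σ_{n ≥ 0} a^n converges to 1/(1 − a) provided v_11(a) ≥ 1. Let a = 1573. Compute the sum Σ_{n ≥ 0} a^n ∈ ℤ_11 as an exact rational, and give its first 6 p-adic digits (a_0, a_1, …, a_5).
Σ a^n = 1/(1 − a) = -1/1572;  first 6 digits = (1, 0, 2, 1, 4, 4)

v_11(a) = 2 ≥ 1, so the series converges in ℤ_11 to 1/(1 − a) = 1/(1 − 1573) = -1/1572. Expand this rational in ℤ_11: compute digits iteratively via d_i = x_i mod 11, x_{i+1} = (x_i − d_i)/11. The first 6 digits are (1, 0, 2, 1, 4, 4).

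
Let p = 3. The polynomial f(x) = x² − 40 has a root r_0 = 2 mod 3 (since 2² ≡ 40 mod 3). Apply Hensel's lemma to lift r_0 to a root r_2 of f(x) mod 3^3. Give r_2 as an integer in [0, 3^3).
r_2 = 11 (mod 27)

Hensel's recurrence: r_{i+1} = r_i − f(r_i)·(f′(r_i))^{-1} mod 3^{i+2}, with f′(x) = 2x. Iterate:
  r_0 = 2 (mod 3)
  r_1 = 2 (mod 9)
  r_2 = 11 (mod 27)
Final: r_2 = 11, and one checks f(r_2) ≡ 0 mod 3^3.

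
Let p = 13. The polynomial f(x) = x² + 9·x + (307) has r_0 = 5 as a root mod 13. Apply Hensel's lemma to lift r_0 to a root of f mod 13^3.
r_2 = 590 (mod 2197)

Hensel: r_{i+1} = r_i − f(r_i)·(f′(r_i))^{-1} mod 13^{i+2}, f′(x) = 2x + 9. Iterate:
  r_0 = 5 (mod 13)
  r_1 = 83 (mod 169)
  r_2 = 590 (mod 2197)
Final: r = 590 satisfies f(r) ≡ 0 mod 13^3.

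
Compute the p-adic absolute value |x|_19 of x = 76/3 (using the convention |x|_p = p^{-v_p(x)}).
|76/3|_19 = 1/19

Step 1 — compute v_19(x) by factoring powers of 19 out of the numerator and denominator: v_19(76/3) = 1. Step 2 — apply |x|_p = p^{-v_p(x)} = 19^{-1} = 1/19.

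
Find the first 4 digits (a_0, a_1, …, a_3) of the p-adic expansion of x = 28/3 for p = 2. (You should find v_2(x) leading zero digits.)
(a_0, …, a_3) = (0, 0, 1, 0)

v_2(28/3) = 2, so a_0 = ... = a_1 = 0. Factor out: x = 2^2 · u with u = 7/3 a unit in ℤ_2. Expand u iteratively via a_{v+i} = u_i mod 2, u_{i+1} = (u_i − a_{v+i})/2:
  u_0 = 7/3;  a_2 = 1;  u_1 = (u_0 − 1)/2 = 2/3
  u_1 = 2/3;  a_3 = 0;  u_2 = (u_1 − 0)/2 = 1/3
Digits: (0, 0, 1, 0).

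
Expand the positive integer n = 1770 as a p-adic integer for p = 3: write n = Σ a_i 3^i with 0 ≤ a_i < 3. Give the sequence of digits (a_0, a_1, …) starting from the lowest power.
(a_0, a_1, …) = (0, 2, 1, 2, 0, 1, 2)

Repeated division by 3 gives the digits low-to-high: 1770 = 2·3^1 + 1·3^2 + 2·3^3 + 1·3^5 + 2·3^6. Digit sequence: (0, 2, 1, 2, 0, 1, 2).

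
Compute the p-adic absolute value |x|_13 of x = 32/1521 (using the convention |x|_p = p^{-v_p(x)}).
|32/1521|_13 = 169

Step 1 — compute v_13(x) by factoring powers of 13 out of the numerator and denominator: v_13(32/1521) = -2. Step 2 — apply |x|_p = p^{-v_p(x)} = 13^{2} = 169.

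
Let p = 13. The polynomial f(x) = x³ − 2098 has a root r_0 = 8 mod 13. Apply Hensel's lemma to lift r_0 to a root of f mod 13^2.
r_1 = 99 (mod 169)

Hensel: r_{i+1} = r_i − f(r_i)/f′(r_i) mod 13^{i+2}, where f′(x) = 3x². Iterate:
  r_0 = 8 (mod 13)
  r_1 = 99 (mod 169)
Final: r = 99 with f(r) ≡ 0 mod 13^2.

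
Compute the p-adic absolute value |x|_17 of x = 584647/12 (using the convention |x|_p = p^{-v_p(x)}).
|584647/12|_17 = 1/83521

Step 1 — compute v_17(x) by factoring powers of 17 out of the numerator and denominator: v_17(584647/12) = 4. Step 2 — apply |x|_p = p^{-v_p(x)} = 17^{-4} = 1/83521.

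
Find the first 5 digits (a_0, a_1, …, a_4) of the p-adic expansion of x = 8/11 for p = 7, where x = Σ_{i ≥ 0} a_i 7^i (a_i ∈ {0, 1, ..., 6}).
(a_0, …, a_4) = (2, 3, 4, 0, 5)

v_7(8/11) = 0 (numerator and denominator both coprime to 7), so x ∈ ℤ_7^×. Compute digits iteratively via a_i = x_i mod 7, x_{i+1} = (x_i − a_i)/7, with x_0 = x:
  x_0 = 8/11;  a_0 = 2;  x_1 = (x_0 − 2)/7 = -2/11
  x_1 = -2/11;  a_1 = 3;  x_2 = (x_1 − 3)/7 = -5/11
  x_2 = -5/11;  a_2 = 4;  x_3 = (x_2 − 4)/7 = -7/11
  x_3 = -7/11;  a_3 = 0;  x_4 = (x_3 − 0)/7 = -1/11
  x_4 = -1/11;  a_4 = 5;  x_5 = (x_4 − 5)/7 = -8/11
Digits: (2, 3, 4, 0, 5).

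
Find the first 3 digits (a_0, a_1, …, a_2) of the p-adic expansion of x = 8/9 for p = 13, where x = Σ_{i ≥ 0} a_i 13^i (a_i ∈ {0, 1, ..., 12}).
(a_0, …, a_2) = (11, 5, 1)

v_13(8/9) = 0 (numerator and denominator both coprime to 13), so x ∈ ℤ_13^×. Compute digits iteratively via a_i = x_i mod 13, x_{i+1} = (x_i − a_i)/13, with x_0 = x:
  x_0 = 8/9;  a_0 = 11;  x_1 = (x_0 − 11)/13 = -7/9
  x_1 = -7/9;  a_1 = 5;  x_2 = (x_1 − 5)/13 = -4/9
  x_2 = -4/9;  a_2 = 1;  x_3 = (x_2 − 1)/13 = -1/9
Digits: (11, 5, 1).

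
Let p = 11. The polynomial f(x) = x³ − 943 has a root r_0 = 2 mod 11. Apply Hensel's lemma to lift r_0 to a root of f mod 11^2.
r_1 = 90 (mod 121)

Hensel: r_{i+1} = r_i − f(r_i)/f′(r_i) mod 11^{i+2}, where f′(x) = 3x². Iterate:
  r_0 = 2 (mod 11)
  r_1 = 90 (mod 121)
Final: r = 90 with f(r) ≡ 0 mod 11^2.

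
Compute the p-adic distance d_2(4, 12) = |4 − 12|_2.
d_2(4, 12) = 1/8

Step 1 — x − y = 4 − 12 = -8. Step 2 — v_2(-8) = 3 (factor: -8 = −(2^3 · 1); the sign does not affect v_p). Step 3 — |x − y|_2 = 2^{-3} = 1/8.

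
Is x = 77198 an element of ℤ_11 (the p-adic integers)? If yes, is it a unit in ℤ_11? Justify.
x ∈ ℤ_11 but not a unit; v_11(x) = 3 > 0

ℤ_11 = {x ∈ ℚ_11 : v_11(x) ≥ 0} and ℤ_11^× = {x ∈ ℤ_11 : v_11(x) = 0}. Here v_11(77198) = v_11(num) − v_11(den) = 3; compare against these criteria.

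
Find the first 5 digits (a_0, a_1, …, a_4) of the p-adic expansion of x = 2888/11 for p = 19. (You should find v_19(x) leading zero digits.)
(a_0, …, a_4) = (0, 0, 18, 6, 10)

v_19(2888/11) = 2, so a_0 = ... = a_1 = 0. Factor out: x = 19^2 · u with u = 8/11 a unit in ℤ_19. Expand u iteratively via a_{v+i} = u_i mod 19, u_{i+1} = (u_i − a_{v+i})/19:
  u_0 = 8/11;  a_2 = 18;  u_1 = (u_0 − 18)/19 = -10/11
  u_1 = -10/11;  a_3 = 6;  u_2 = (u_1 − 6)/19 = -4/11
  u_2 = -4/11;  a_4 = 10;  u_3 = (u_2 − 10)/19 = -6/11
Digits: (0, 0, 18, 6, 10).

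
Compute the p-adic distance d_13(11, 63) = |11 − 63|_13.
d_13(11, 63) = 1/13

Step 1 — x − y = 11 − 63 = -52. Step 2 — v_13(-52) = 1 (factor: -52 = −(13^1 · 4); the sign does not affect v_p). Step 3 — |x − y|_13 = 13^{-1} = 1/13.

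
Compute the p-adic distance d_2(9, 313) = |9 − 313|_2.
d_2(9, 313) = 1/16

Step 1 — x − y = 9 − 313 = -304. Step 2 — v_2(-304) = 4 (factor: -304 = −(2^4 · 19); the sign does not affect v_p). Step 3 — |x − y|_2 = 2^{-4} = 1/16.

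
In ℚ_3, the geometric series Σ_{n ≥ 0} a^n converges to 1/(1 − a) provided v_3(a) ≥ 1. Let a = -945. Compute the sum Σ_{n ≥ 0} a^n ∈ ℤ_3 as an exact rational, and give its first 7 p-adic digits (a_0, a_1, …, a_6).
Σ a^n = 1/(1 − a) = 1/946;  first 7 digits = (1, 0, 0, 1, 0, 2, 2)

v_3(a) = 3 ≥ 1, so the series converges in ℤ_3 to 1/(1 − a) = 1/(1 − (-945)) = 1/946. Expand this rational in ℤ_3: compute digits iteratively via d_i = x_i mod 3, x_{i+1} = (x_i − d_i)/3. The first 7 digits are (1, 0, 0, 1, 0, 2, 2).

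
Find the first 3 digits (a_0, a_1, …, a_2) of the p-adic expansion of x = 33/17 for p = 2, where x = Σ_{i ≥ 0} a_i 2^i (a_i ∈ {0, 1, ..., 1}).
(a_0, …, a_2) = (1, 0, 0)

v_2(33/17) = 0 (numerator and denominator both coprime to 2), so x ∈ ℤ_2^×. Compute digits iteratively via a_i = x_i mod 2, x_{i+1} = (x_i − a_i)/2, with x_0 = x:
  x_0 = 33/17;  a_0 = 1;  x_1 = (x_0 − 1)/2 = 8/17
  x_1 = 8/17;  a_1 = 0;  x_2 = (x_1 − 0)/2 = 4/17
  x_2 = 4/17;  a_2 = 0;  x_3 = (x_2 − 0)/2 = 2/17
Digits: (1, 0, 0).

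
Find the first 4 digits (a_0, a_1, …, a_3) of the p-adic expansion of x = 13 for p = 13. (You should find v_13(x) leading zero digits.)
(a_0, …, a_3) = (0, 1, 0, 0)

v_13(13) = 1, so a_0 = ... = a_0 = 0. Factor out: x = 13^1 · u with u = 1 a unit in ℤ_13. Expand u iteratively via a_{v+i} = u_i mod 13, u_{i+1} = (u_i − a_{v+i})/13:
  u_0 = 1;  a_1 = 1;  u_1 = (u_0 − 1)/13 = 0
  u_1 = 0;  a_2 = 0;  u_2 = (u_1 − 0)/13 = 0
  u_2 = 0;  a_3 = 0;  u_3 = (u_2 − 0)/13 = 0
Digits: (0, 1, 0, 0).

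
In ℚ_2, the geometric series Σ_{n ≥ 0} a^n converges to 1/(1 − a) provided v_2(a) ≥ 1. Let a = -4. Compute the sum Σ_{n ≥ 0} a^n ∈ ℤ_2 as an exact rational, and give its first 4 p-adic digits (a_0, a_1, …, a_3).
Σ a^n = 1/(1 − a) = 1/5;  first 4 digits = (1, 0, 1, 1)

v_2(a) = 2 ≥ 1, so the series converges in ℤ_2 to 1/(1 − a) = 1/(1 − (-4)) = 1/5. Expand this rational in ℤ_2: compute digits iteratively via d_i = x_i mod 2, x_{i+1} = (x_i − d_i)/2. The first 4 digits are (1, 0, 1, 1).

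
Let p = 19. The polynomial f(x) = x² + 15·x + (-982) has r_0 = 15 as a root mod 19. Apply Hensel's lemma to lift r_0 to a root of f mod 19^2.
r_1 = 91 (mod 361)

Hensel: r_{i+1} = r_i − f(r_i)·(f′(r_i))^{-1} mod 19^{i+2}, f′(x) = 2x + 15. Iterate:
  r_0 = 15 (mod 19)
  r_1 = 91 (mod 361)
Final: r = 91 satisfies f(r) ≡ 0 mod 19^2.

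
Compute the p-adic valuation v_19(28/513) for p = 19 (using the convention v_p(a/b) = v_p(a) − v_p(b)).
v_19(28/513) = -1

Factor powers of 19 from the numerator and denominator of the reduced fraction: 28 = 19^0 · 28 and 513 = 19^1 · 27. Apply v_p(a/b) = v_p(a) − v_p(b): v_19(28/513) = 0 − 1 = -1.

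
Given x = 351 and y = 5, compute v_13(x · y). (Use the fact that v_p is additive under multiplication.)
v_13(1755) = 1

v_p(x) = 1 (factor: 351 = 13^1 · 27); v_p(y) = 0 (factor: 5 = 13^0 · 5). Additivity: v_p(xy) = v_p(x) + v_p(y) = 1 + 0 = 1. (Direct check: xy = 1755 = 13^1 · (135).)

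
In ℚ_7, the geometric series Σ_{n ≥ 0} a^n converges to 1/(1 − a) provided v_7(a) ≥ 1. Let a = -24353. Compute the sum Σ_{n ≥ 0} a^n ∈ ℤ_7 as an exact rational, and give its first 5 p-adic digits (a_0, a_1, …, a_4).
Σ a^n = 1/(1 − a) = 1/24354;  first 5 digits = (1, 0, 0, 6, 3)

v_7(a) = 3 ≥ 1, so the series converges in ℤ_7 to 1/(1 − a) = 1/(1 − (-24353)) = 1/24354. Expand this rational in ℤ_7: compute digits iteratively via d_i = x_i mod 7, x_{i+1} = (x_i − d_i)/7. The first 5 digits are (1, 0, 0, 6, 3).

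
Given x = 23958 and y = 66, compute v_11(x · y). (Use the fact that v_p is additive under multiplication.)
v_11(1581228) = 4

v_p(x) = 3 (factor: 23958 = 11^3 · 18); v_p(y) = 1 (factor: 66 = 11^1 · 6). Additivity: v_p(xy) = v_p(x) + v_p(y) = 3 + 1 = 4. (Direct check: xy = 1581228 = 11^4 · (108).)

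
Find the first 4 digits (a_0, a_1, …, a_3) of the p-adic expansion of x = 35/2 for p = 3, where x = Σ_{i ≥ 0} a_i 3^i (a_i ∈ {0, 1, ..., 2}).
(a_0, …, a_3) = (1, 1, 0, 2)

v_3(35/2) = 0 (numerator and denominator both coprime to 3), so x ∈ ℤ_3^×. Compute digits iteratively via a_i = x_i mod 3, x_{i+1} = (x_i − a_i)/3, with x_0 = x:
  x_0 = 35/2;  a_0 = 1;  x_1 = (x_0 − 1)/3 = 11/2
  x_1 = 11/2;  a_1 = 1;  x_2 = (x_1 − 1)/3 = 3/2
  x_2 = 3/2;  a_2 = 0;  x_3 = (x_2 − 0)/3 = 1/2
  x_3 = 1/2;  a_3 = 2;  x_4 = (x_3 − 2)/3 = -1/2
Digits: (1, 1, 0, 2).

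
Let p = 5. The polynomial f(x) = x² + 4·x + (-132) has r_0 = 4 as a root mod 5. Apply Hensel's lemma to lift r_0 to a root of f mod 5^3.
r_2 = 54 (mod 125)

Hensel: r_{i+1} = r_i − f(r_i)·(f′(r_i))^{-1} mod 5^{i+2}, f′(x) = 2x + 4. Iterate:
  r_0 = 4 (mod 5)
  r_1 = 4 (mod 25)
  r_2 = 54 (mod 125)
Final: r = 54 satisfies f(r) ≡ 0 mod 5^3.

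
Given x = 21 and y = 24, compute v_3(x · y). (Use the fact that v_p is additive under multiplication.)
v_3(504) = 2

v_p(x) = 1 (factor: 21 = 3^1 · 7); v_p(y) = 1 (factor: 24 = 3^1 · 8). Additivity: v_p(xy) = v_p(x) + v_p(y) = 1 + 1 = 2. (Direct check: xy = 504 = 3^2 · (56).)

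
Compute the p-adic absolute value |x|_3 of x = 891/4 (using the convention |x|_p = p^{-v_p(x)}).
|891/4|_3 = 1/81

Step 1 — compute v_3(x) by factoring powers of 3 out of the numerator and denominator: v_3(891/4) = 4. Step 2 — apply |x|_p = p^{-v_p(x)} = 3^{-4} = 1/81.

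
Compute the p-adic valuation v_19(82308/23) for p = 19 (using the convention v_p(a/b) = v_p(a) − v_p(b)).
v_19(82308/23) = 3

Factor powers of 19 from the numerator and denominator of the reduced fraction: 82308 = 19^3 · 12 and 23 = 19^0 · 23. Apply v_p(a/b) = v_p(a) − v_p(b): v_19(82308/23) = 3 − 0 = 3.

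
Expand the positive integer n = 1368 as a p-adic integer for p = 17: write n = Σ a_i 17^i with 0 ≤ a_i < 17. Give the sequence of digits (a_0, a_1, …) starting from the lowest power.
(a_0, a_1, …) = (8, 12, 4)

Repeated division by 17 gives the digits low-to-high: 1368 = 8 + 12·17^1 + 4·17^2. Digit sequence: (8, 12, 4).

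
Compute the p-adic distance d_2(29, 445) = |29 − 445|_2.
d_2(29, 445) = 1/32

Step 1 — x − y = 29 − 445 = -416. Step 2 — v_2(-416) = 5 (factor: -416 = −(2^5 · 13); the sign does not affect v_p). Step 3 — |x − y|_2 = 2^{-5} = 1/32.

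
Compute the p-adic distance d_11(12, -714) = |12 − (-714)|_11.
d_11(12, -714) = 1/121

Step 1 — x − y = 12 − (-714) = 726. Step 2 — v_11(726) = 2 (factor: 726 = (11^2 · 6); the sign does not affect v_p). Step 3 — |x − y|_11 = 11^{-2} = 1/121.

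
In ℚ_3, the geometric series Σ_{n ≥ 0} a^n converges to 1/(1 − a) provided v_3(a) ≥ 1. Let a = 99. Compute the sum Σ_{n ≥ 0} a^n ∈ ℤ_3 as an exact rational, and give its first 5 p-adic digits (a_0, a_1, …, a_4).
Σ a^n = 1/(1 − a) = -1/98;  first 5 digits = (1, 0, 2, 0, 2)

v_3(a) = 2 ≥ 1, so the series converges in ℤ_3 to 1/(1 − a) = 1/(1 − 99) = -1/98. Expand this rational in ℤ_3: compute digits iteratively via d_i = x_i mod 3, x_{i+1} = (x_i − d_i)/3. The first 5 digits are (1, 0, 2, 0, 2).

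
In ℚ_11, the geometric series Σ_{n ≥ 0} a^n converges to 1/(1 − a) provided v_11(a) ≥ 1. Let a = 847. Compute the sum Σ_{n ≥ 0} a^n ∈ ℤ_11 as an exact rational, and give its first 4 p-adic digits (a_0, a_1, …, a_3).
Σ a^n = 1/(1 − a) = -1/846;  first 4 digits = (1, 0, 7, 0)

v_11(a) = 2 ≥ 1, so the series converges in ℤ_11 to 1/(1 − a) = 1/(1 − 847) = -1/846. Expand this rational in ℤ_11: compute digits iteratively via d_i = x_i mod 11, x_{i+1} = (x_i − d_i)/11. The first 4 digits are (1, 0, 7, 0).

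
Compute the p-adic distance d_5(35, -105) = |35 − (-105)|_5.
d_5(35, -105) = 1/5

Step 1 — x − y = 35 − (-105) = 140. Step 2 — v_5(140) = 1 (factor: 140 = (5^1 · 28); the sign does not affect v_p). Step 3 — |x − y|_5 = 5^{-1} = 1/5.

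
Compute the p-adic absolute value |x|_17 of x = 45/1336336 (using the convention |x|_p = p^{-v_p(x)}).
|45/1336336|_17 = 83521

Step 1 — compute v_17(x) by factoring powers of 17 out of the numerator and denominator: v_17(45/1336336) = -4. Step 2 — apply |x|_p = p^{-v_p(x)} = 17^{4} = 83521.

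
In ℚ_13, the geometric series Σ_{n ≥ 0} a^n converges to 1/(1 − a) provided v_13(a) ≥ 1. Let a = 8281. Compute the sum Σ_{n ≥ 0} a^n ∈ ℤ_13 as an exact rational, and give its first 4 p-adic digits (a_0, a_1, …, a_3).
Σ a^n = 1/(1 − a) = -1/8280;  first 4 digits = (1, 0, 10, 3)

v_13(a) = 2 ≥ 1, so the series converges in ℤ_13 to 1/(1 − a) = 1/(1 − 8281) = -1/8280. Expand this rational in ℤ_13: compute digits iteratively via d_i = x_i mod 13, x_{i+1} = (x_i − d_i)/13. The first 4 digits are (1, 0, 10, 3).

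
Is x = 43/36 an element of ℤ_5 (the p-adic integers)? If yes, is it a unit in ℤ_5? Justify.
x ∈ ℤ_5^× (unit); v_5(x) = 0

ℤ_5 = {x ∈ ℚ_5 : v_5(x) ≥ 0} and ℤ_5^× = {x ∈ ℤ_5 : v_5(x) = 0}. Here v_5(43/36) = v_5(num) − v_5(den) = 0; compare against these criteria.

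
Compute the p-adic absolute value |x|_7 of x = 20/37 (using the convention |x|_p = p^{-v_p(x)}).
|20/37|_7 = 1

Step 1 — compute v_7(x) by factoring powers of 7 out of the numerator and denominator: v_7(20/37) = 0. Step 2 — apply |x|_p = p^{-v_p(x)} = 7^{0} = 1.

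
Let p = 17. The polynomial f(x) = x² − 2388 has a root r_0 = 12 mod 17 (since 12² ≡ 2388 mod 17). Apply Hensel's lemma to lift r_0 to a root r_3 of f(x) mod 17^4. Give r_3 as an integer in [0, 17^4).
r_3 = 28861 (mod 83521)

Hensel's recurrence: r_{i+1} = r_i − f(r_i)·(f′(r_i))^{-1} mod 17^{i+2}, with f′(x) = 2x. Iterate:
  r_0 = 12 (mod 17)
  r_1 = 250 (mod 289)
  r_2 = 4296 (mod 4913)
  r_3 = 28861 (mod 83521)
Final: r_3 = 28861, and one checks f(r_3) ≡ 0 mod 17^4.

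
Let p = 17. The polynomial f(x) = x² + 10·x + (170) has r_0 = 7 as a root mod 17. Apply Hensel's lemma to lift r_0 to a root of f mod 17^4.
r_3 = 3475 (mod 83521)

Hensel: r_{i+1} = r_i − f(r_i)·(f′(r_i))^{-1} mod 17^{i+2}, f′(x) = 2x + 10. Iterate:
  r_0 = 7 (mod 17)
  r_1 = 7 (mod 289)
  r_2 = 3475 (mod 4913)
  r_3 = 3475 (mod 83521)
Final: r = 3475 satisfies f(r) ≡ 0 mod 17^4.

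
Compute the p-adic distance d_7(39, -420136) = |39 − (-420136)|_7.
d_7(39, -420136) = 1/16807

Step 1 — x − y = 39 − (-420136) = 420175. Step 2 — v_7(420175) = 5 (factor: 420175 = (7^5 · 25); the sign does not affect v_p). Step 3 — |x − y|_7 = 7^{-5} = 1/16807.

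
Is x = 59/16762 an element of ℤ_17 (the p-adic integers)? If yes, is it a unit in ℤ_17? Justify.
x ∉ ℤ_17 (v_17(x) = -2 < 0)

ℤ_17 = {x ∈ ℚ_17 : v_17(x) ≥ 0} and ℤ_17^× = {x ∈ ℤ_17 : v_17(x) = 0}. Here v_17(59/16762) = v_17(num) − v_17(den) = -2; compare against these criteria.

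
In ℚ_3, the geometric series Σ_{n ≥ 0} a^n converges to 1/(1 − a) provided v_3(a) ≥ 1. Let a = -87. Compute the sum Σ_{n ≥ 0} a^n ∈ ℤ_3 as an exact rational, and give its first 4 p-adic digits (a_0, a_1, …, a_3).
Σ a^n = 1/(1 − a) = 1/88;  first 4 digits = (1, 1, 0, 2)

v_3(a) = 1 ≥ 1, so the series converges in ℤ_3 to 1/(1 − a) = 1/(1 − (-87)) = 1/88. Expand this rational in ℤ_3: compute digits iteratively via d_i = x_i mod 3, x_{i+1} = (x_i − d_i)/3. The first 4 digits are (1, 1, 0, 2).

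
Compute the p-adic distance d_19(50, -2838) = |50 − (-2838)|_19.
d_19(50, -2838) = 1/361

Step 1 — x − y = 50 − (-2838) = 2888. Step 2 — v_19(2888) = 2 (factor: 2888 = (19^2 · 8); the sign does not affect v_p). Step 3 — |x − y|_19 = 19^{-2} = 1/361.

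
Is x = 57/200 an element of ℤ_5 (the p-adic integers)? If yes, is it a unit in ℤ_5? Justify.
x ∉ ℤ_5 (v_5(x) = -2 < 0)

ℤ_5 = {x ∈ ℚ_5 : v_5(x) ≥ 0} and ℤ_5^× = {x ∈ ℤ_5 : v_5(x) = 0}. Here v_5(57/200) = v_5(num) − v_5(den) = -2; compare against these criteria.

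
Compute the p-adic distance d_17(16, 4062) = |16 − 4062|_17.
d_17(16, 4062) = 1/289

Step 1 — x − y = 16 − 4062 = -4046. Step 2 — v_17(-4046) = 2 (factor: -4046 = −(17^2 · 14); the sign does not affect v_p). Step 3 — |x − y|_17 = 17^{-2} = 1/289.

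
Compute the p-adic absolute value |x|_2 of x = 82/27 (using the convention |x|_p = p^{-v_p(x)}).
|82/27|_2 = 1/2

Step 1 — compute v_2(x) by factoring powers of 2 out of the numerator and denominator: v_2(82/27) = 1. Step 2 — apply |x|_p = p^{-v_p(x)} = 2^{-1} = 1/2.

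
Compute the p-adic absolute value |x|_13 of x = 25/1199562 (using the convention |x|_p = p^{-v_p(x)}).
|25/1199562|_13 = 28561

Step 1 — compute v_13(x) by factoring powers of 13 out of the numerator and denominator: v_13(25/1199562) = -4. Step 2 — apply |x|_p = p^{-v_p(x)} = 13^{4} = 28561.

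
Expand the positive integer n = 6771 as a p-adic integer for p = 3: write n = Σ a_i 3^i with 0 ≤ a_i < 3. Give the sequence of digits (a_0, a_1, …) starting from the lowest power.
(a_0, a_1, …) = (0, 1, 2, 1, 2, 0, 0, 0, 1)

Repeated division by 3 gives the digits low-to-high: 6771 = 1·3^1 + 2·3^2 + 1·3^3 + 2·3^4 + 1·3^8. Digit sequence: (0, 1, 2, 1, 2, 0, 0, 0, 1).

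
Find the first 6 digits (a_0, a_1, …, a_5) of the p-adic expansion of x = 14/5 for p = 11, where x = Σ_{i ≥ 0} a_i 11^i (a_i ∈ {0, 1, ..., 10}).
(a_0, …, a_5) = (5, 2, 2, 2, 2, 2)

v_11(14/5) = 0 (numerator and denominator both coprime to 11), so x ∈ ℤ_11^×. Compute digits iteratively via a_i = x_i mod 11, x_{i+1} = (x_i − a_i)/11, with x_0 = x:
  x_0 = 14/5;  a_0 = 5;  x_1 = (x_0 − 5)/11 = -1/5
  x_1 = -1/5;  a_1 = 2;  x_2 = (x_1 − 2)/11 = -1/5
  x_2 = -1/5;  a_2 = 2;  x_3 = (x_2 − 2)/11 = -1/5
  x_3 = -1/5;  a_3 = 2;  x_4 = (x_3 − 2)/11 = -1/5
  x_4 = -1/5;  a_4 = 2;  x_5 = (x_4 − 2)/11 = -1/5
  x_5 = -1/5;  a_5 = 2;  x_6 = (x_5 − 2)/11 = -1/5
Digits: (5, 2, 2, 2, 2, 2).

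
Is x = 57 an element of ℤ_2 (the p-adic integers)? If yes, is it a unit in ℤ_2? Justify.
x ∈ ℤ_2^× (unit); v_2(x) = 0

ℤ_2 = {x ∈ ℚ_2 : v_2(x) ≥ 0} and ℤ_2^× = {x ∈ ℤ_2 : v_2(x) = 0}. Here v_2(57) = v_2(num) − v_2(den) = 0; compare against these criteria.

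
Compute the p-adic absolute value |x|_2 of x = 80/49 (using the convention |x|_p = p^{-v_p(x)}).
|80/49|_2 = 1/16

Step 1 — compute v_2(x) by factoring powers of 2 out of the numerator and denominator: v_2(80/49) = 4. Step 2 — apply |x|_p = p^{-v_p(x)} = 2^{-4} = 1/16.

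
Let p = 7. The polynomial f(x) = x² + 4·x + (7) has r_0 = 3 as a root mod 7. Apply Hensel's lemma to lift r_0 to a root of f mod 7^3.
r_2 = 304 (mod 343)

Hensel: r_{i+1} = r_i − f(r_i)·(f′(r_i))^{-1} mod 7^{i+2}, f′(x) = 2x + 4. Iterate:
  r_0 = 3 (mod 7)
  r_1 = 10 (mod 49)
  r_2 = 304 (mod 343)
Final: r = 304 satisfies f(r) ≡ 0 mod 7^3.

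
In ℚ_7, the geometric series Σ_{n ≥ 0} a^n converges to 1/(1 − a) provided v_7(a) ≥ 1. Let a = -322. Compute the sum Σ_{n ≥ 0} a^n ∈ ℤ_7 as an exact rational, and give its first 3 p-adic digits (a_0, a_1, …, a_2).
Σ a^n = 1/(1 − a) = 1/323;  first 3 digits = (1, 3, 2)

v_7(a) = 1 ≥ 1, so the series converges in ℤ_7 to 1/(1 − a) = 1/(1 − (-322)) = 1/323. Expand this rational in ℤ_7: compute digits iteratively via d_i = x_i mod 7, x_{i+1} = (x_i − d_i)/7. The first 3 digits are (1, 3, 2).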